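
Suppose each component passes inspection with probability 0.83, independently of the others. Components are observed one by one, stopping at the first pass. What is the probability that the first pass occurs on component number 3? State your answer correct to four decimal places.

Geometric (trials to first success), p = 0.83.
P(Y = 3) = (1−p)^2 · p = 0.0289 · 0.83 = 0.023987

0.0240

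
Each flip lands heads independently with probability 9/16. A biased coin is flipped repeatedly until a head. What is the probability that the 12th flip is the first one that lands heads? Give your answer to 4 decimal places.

Geometric (trials to first success), p = 0.5625.
P(Y = 12) = (1−p)^11 · p = 0.0001124 · 0.5625 = 0.000063

0.0001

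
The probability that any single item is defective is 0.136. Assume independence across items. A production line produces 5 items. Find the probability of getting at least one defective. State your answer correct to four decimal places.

0.5185

P(at least one) = 1 − P(none) = 1 − (1 − 0.136)^5
= 1 − 0.481469 = 0.518531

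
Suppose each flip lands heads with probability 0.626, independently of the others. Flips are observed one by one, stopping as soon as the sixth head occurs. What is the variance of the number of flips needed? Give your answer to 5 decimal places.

Y = total flips until the sixth success; negative binomial with r=6, p=0.626.
Var(Y) = r(1−p)/p² = 6·0.374 / 0.626² = 5.7263012

5.72630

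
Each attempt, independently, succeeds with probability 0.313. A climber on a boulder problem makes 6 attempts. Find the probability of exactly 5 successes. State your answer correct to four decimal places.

0.0124

X ~ Binomial(n=6, p=0.313).
P(X=5) = C(6,5) · p^5 · (1−p)^1
= 6 · 0.0030042 · 0.687 = 0.012383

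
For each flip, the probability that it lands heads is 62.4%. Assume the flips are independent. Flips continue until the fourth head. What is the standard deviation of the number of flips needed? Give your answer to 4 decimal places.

Y = total flips until the fourth success; negative binomial with r=4, p=0.624.
SD(Y) = √[r(1−p)/p²] = √(3.862590) = 1.965347

1.9653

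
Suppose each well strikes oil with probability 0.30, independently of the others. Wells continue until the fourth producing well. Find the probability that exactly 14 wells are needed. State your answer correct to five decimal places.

0.06544

Y = trial on which the fourth success occurs; negative binomial, r=4, p=0.30.
P(Y=14) = C(13,3) · p^4 · (1−p)^10
= 286 · 0.0081 · 0.028248 = 0.0654382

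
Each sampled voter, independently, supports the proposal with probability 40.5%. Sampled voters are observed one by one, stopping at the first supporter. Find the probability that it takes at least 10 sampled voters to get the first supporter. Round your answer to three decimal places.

0.009

Y = number of sampled voters to the first success; geometric, p = 0.405.
P(Y > 9) = P(first 9 all fail) = (1−p)^9 = 0.00935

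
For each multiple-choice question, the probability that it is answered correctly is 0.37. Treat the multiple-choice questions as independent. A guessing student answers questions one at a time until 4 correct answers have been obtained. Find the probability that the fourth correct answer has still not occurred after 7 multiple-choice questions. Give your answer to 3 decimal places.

0.766

Needing more than 7 multiple-choice questions ⇔ fewer than 4 successes in the first 7. With X ~ Binomial(7, 0.37), P(Y > 7) = P(X ≤ 3).
  k=0: C(7,0)·0.37^0·0.63^7 = 0.03939
  k=1: C(7,1)·0.37^1·0.63^6 = 0.16194
  k=2: C(7,2)·0.37^2·0.63^5 = 0.28532
  k=3: C(7,3)·0.37^3·0.63^4 = 0.27928
P(X ≤ 3) = 0.76592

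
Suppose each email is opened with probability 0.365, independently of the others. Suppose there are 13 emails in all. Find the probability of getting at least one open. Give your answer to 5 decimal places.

0.99727

P(at least one) = 1 − P(none) = 1 − (1 − 0.365)^13
= 1 − 0.0027293 = 0.9972707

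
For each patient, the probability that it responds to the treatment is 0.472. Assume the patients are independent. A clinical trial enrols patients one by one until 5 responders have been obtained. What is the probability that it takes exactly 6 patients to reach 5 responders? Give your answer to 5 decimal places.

0.06185

Y = trial on which the fifth success occurs; negative binomial, r=5, p=0.472.
P(Y=6) = C(5,4) · p^5 · (1−p)^1
= 5 · 0.023427 · 0.528 = 0.0618463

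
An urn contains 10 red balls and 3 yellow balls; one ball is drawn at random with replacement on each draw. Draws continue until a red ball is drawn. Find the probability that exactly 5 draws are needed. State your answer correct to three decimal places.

0.002

Geometric (trials to first success), p = 0.769231.
P(Y = 5) = (1−p)^4 · p = 0.002836 · 0.769231 = 0.00218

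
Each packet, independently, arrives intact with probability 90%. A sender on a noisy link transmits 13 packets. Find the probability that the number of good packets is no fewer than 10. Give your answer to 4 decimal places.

X ~ Binomial(13, 0.90); P(X ≥ 10) = Σ C(13,k) p^k (1−p)^(13−k) over k:
  k=10: C(13,10)·0.90^10·0.10^3 = 0.099722
  k=11: C(13,11)·0.90^11·0.10^2 = 0.244772
  k=12: C(13,12)·0.90^12·0.10^1 = 0.367158
  k=13: C(13,13)·0.90^13·0.10^0 = 0.254187
Total = 0.965839

0.9658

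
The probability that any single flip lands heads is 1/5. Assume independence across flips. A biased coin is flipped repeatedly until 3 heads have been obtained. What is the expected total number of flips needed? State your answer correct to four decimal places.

15.0000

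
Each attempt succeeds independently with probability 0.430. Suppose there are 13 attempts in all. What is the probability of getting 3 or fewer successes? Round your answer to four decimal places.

0.1193

X ~ Binomial(13, 0.43); P(X ≤ 3) = Σ C(13,k) p^k (1−p)^(13−k) over k:
  k=0: C(13,0)·0.43^0·0.57^13 = 0.000670
  k=1: C(13,1)·0.43^1·0.57^12 = 0.006575
  k=2: C(13,2)·0.43^2·0.57^11 = 0.029762
  k=3: C(13,3)·0.43^3·0.57^10 = 0.082323
Total = 0.119330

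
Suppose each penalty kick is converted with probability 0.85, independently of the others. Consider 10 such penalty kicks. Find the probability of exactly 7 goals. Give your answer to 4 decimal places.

0.1298

X ~ Binomial(n=10, p=0.85).
P(X=7) = C(10,7) · p^7 · (1−p)^3
= 120 · 0.32058 · 0.003375 = 0.129834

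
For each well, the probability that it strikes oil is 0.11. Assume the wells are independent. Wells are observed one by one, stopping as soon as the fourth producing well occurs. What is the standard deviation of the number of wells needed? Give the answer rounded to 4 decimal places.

17.1527

Y = total wells until the fourth success; negative binomial with r=4, p=0.11.
SD(Y) = √[r(1−p)/p²] = √(294.214876) = 17.152693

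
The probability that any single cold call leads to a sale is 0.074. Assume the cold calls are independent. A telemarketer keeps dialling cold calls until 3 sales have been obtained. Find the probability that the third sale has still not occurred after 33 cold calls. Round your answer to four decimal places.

Needing more than 33 cold calls ⇔ fewer than 3 successes in the first 33. With X ~ Binomial(33, 0.074), P(Y > 33) = P(X ≤ 2).
  k=0: C(33,0)·0.074^0·0.926^33 = 0.079097
  k=1: C(33,1)·0.074^1·0.926^32 = 0.208592
  k=2: C(33,2)·0.074^2·0.926^31 = 0.266709
P(X ≤ 2) = 0.554398

0.5544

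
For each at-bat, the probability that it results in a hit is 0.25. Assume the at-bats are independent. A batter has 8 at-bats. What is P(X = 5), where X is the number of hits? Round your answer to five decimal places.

0.02307

X ~ Binomial(n=8, p=0.25).
P(X=5) = C(8,5) · p^5 · (1−p)^3
= 56 · 0.00097656 · 0.42188 = 0.0230713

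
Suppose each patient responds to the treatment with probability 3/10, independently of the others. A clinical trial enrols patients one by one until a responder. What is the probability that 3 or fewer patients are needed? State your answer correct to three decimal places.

0.657

Y = number of patients to the first success; geometric, p = 0.30.
P(Y ≤ 3) = 1 − (1−p)^3 = 1 − 0.34300 = 0.65700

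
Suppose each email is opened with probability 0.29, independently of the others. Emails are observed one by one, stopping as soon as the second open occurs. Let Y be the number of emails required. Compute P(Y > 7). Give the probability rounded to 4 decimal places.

0.3510

Needing more than 7 emails ⇔ fewer than 2 successes in the first 7. With X ~ Binomial(7, 0.29), P(Y > 7) = P(X ≤ 1).
  k=0: C(7,0)·0.29^0·0.71^7 = 0.090951
  k=1: C(7,1)·0.29^1·0.71^6 = 0.260044
P(X ≤ 1) = 0.350995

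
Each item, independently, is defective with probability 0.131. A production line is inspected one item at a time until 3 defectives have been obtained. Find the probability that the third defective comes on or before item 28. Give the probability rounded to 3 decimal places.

Finishing within 28 items ⇔ at least 3 successes in the first 28. With X ~ Binomial(28, 0.131), P(Y ≤ 28) = 1 − P(X ≤ 2).
  k=0: C(28,0)·0.131^0·0.869^28 = 0.01961
  k=1: C(28,1)·0.131^1·0.869^27 = 0.08279
  k=2: C(28,2)·0.131^2·0.869^26 = 0.16848
1 − 0.27088 = 0.72912

0.729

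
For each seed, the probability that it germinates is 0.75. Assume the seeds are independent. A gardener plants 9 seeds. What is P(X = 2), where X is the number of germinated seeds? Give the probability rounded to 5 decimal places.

0.00124

X ~ Binomial(n=9, p=0.75).
P(X=2) = C(9,2) · p^2 · (1−p)^7
= 36 · 0.5625 · 6.1035e-05 = 0.0012360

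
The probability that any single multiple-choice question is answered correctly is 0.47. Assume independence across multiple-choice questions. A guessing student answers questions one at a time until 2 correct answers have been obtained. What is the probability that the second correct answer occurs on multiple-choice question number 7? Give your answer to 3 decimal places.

Y = trial on which the second success occurs; negative binomial, r=2, p=0.47.
P(Y=7) = C(6,1) · p^2 · (1−p)^5
= 6 · 0.2209 · 0.04182 = 0.05543

0.055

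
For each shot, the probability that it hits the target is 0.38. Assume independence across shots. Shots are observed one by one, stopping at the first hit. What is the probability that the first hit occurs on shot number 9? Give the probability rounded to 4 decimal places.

Geometric (trials to first success), p = 0.38.
P(Y = 9) = (1−p)^8 · p = 0.021834 · 0.38 = 0.008297

0.0083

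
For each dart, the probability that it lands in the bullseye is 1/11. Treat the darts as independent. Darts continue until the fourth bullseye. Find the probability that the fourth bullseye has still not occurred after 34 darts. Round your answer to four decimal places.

0.6260

Needing more than 34 darts ⇔ fewer than 4 successes in the first 34. With X ~ Binomial(34, 0.090909), P(Y > 34) = P(X ≤ 3).
  k=0: C(34,0)·0.090909^0·0.909091^34 = 0.039143
  k=1: C(34,1)·0.090909^1·0.909091^33 = 0.133085
  k=2: C(34,2)·0.090909^2·0.909091^32 = 0.219589
  k=3: C(34,3)·0.090909^3·0.909091^31 = 0.234229
P(X ≤ 3) = 0.626045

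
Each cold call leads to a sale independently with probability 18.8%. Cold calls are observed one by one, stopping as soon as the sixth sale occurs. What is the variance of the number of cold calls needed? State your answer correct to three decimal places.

Y = total cold calls until the sixth success; negative binomial with r=6, p=0.188.
Var(Y) = r(1−p)/p² = 6·0.812 / 0.188² = 137.84518

137.845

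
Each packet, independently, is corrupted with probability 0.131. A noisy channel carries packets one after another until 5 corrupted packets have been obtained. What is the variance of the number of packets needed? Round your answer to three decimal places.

Y = total packets until the fifth success; negative binomial with r=5, p=0.131.
Var(Y) = r(1−p)/p² = 5·0.869 / 0.131² = 253.19037

253.190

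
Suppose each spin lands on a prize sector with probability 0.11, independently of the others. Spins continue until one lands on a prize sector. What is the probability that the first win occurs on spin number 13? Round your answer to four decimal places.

Geometric (trials to first success), p = 0.11.
P(Y = 13) = (1−p)^12 · p = 0.24699 · 0.11 = 0.027169

0.0272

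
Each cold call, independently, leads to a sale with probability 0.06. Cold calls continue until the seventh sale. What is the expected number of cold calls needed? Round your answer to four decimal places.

Y = total cold calls until the seventh success; negative binomial with r=7, p=0.06.
E[Y] = r / p = 7 / 0.06 = 116.666667

116.6667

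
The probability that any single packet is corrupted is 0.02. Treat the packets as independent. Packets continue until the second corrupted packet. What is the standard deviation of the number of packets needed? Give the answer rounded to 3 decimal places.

70.000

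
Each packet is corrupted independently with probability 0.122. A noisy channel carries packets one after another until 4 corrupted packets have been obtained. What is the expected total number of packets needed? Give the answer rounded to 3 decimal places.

Y = total packets until the fourth success; negative binomial with r=4, p=0.122.
E[Y] = r / p = 4 / 0.122 = 32.78689

32.787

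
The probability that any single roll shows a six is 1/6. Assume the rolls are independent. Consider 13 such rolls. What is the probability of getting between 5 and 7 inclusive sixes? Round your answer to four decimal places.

X ~ Binomial(13, 0.166667); P(5 ≤ X ≤ 7) = Σ C(13,k) p^k (1−p)^(13−k) over k:
  k=5: C(13,5)·0.166667^5·0.833333^8 = 0.038492
  k=6: C(13,6)·0.166667^6·0.833333^7 = 0.010265
  k=7: C(13,7)·0.166667^7·0.833333^6 = 0.002053
Total = 0.050810

0.0508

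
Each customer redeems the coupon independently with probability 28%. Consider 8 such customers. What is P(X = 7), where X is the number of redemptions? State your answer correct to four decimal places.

X ~ Binomial(n=8, p=0.28).
P(X=7) = C(8,7) · p^7 · (1−p)^1
= 8 · 0.00013493 · 0.72 = 0.000777

0.0008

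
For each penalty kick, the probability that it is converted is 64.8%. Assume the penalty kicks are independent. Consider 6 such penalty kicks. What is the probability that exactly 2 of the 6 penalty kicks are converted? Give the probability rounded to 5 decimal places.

X ~ Binomial(n=6, p=0.648).
P(X=2) = C(6,2) · p^2 · (1−p)^4
= 15 · 0.4199 · 0.015352 = 0.0966968

0.09670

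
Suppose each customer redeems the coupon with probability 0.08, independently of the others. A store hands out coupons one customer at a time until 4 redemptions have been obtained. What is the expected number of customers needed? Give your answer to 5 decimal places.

50.00000

Y = total customers until the fourth success; negative binomial with r=4, p=0.08.
E[Y] = r / p = 4 / 0.08 = 50.0000000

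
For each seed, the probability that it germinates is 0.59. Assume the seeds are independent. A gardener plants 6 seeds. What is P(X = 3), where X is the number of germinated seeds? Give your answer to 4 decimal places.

0.2831

X ~ Binomial(n=6, p=0.59).
P(X=3) = C(6,3) · p^3 · (1−p)^3
= 20 · 0.20538 · 0.068921 = 0.283099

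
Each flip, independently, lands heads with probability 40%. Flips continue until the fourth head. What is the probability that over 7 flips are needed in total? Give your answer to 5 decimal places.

Needing more than 7 flips ⇔ fewer than 4 successes in the first 7. With X ~ Binomial(7, 0.40), P(Y > 7) = P(X ≤ 3).
  k=0: C(7,0)·0.40^0·0.60^7 = 0.0279936
  k=1: C(7,1)·0.40^1·0.60^6 = 0.1306368
  k=2: C(7,2)·0.40^2·0.60^5 = 0.2612736
  k=3: C(7,3)·0.40^3·0.60^4 = 0.2903040
P(X ≤ 3) = 0.7102080

0.71021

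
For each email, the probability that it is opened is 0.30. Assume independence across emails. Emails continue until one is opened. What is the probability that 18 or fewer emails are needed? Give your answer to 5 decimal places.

0.99837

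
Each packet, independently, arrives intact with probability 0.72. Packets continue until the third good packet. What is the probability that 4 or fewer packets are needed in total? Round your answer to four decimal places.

Finishing within 4 packets ⇔ at least 3 successes in the first 4. With X ~ Binomial(4, 0.72), P(Y ≤ 4) = 1 − P(X ≤ 2).
  k=0: C(4,0)·0.72^0·0.28^4 = 0.006147
  k=1: C(4,1)·0.72^1·0.28^3 = 0.063222
  k=2: C(4,2)·0.72^2·0.28^2 = 0.243855
1 − 0.313224 = 0.686776

0.6868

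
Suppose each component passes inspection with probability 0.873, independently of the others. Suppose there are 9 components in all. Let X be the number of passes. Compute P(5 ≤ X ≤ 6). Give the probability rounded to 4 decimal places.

X ~ Binomial(9, 0.873); P(5 ≤ X ≤ 6) = Σ C(9,k) p^k (1−p)^(9−k) over k:
  k=5: C(9,5)·0.873^5·0.127^4 = 0.016621
  k=6: C(9,6)·0.873^6·0.127^3 = 0.076169
Total = 0.092790

0.0928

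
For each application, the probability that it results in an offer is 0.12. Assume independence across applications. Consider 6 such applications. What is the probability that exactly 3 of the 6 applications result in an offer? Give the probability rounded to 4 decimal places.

0.0236

X ~ Binomial(n=6, p=0.12).
P(X=3) = C(6,3) · p^3 · (1−p)^3
= 20 · 0.001728 · 0.68147 = 0.023552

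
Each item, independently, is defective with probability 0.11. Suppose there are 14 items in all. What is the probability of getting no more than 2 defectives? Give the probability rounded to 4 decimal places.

X ~ Binomial(14, 0.11); P(X ≤ 2) = Σ C(14,k) p^k (1−p)^(14−k) over k:
  k=0: C(14,0)·0.11^0·0.89^14 = 0.195641
  k=1: C(14,1)·0.11^1·0.89^13 = 0.338525
  k=2: C(14,2)·0.11^2·0.89^12 = 0.271961
Total = 0.806127

0.8061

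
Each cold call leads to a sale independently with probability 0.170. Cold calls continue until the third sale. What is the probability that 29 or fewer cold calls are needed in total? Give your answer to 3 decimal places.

0.892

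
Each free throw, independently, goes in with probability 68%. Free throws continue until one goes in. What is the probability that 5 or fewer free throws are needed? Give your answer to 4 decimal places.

Y = number of free throws to the first success; geometric, p = 0.68.
P(Y ≤ 5) = 1 − (1−p)^5 = 1 − 0.003355 = 0.996645

0.9966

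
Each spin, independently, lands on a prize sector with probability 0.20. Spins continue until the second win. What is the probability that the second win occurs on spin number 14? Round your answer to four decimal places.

0.0357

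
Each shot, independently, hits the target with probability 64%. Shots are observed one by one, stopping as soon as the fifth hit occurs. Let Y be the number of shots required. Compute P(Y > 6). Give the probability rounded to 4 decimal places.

0.6994

Needing more than 6 shots ⇔ fewer than 5 successes in the first 6. With X ~ Binomial(6, 0.64), P(Y > 6) = P(X ≤ 4).
  k=0: C(6,0)·0.64^0·0.36^6 = 0.002177
  k=1: C(6,1)·0.64^1·0.36^5 = 0.023219
  k=2: C(6,2)·0.64^2·0.36^4 = 0.103196
  k=3: C(6,3)·0.64^3·0.36^3 = 0.244612
  k=4: C(6,4)·0.64^4·0.36^2 = 0.326149
P(X ≤ 4) = 0.699352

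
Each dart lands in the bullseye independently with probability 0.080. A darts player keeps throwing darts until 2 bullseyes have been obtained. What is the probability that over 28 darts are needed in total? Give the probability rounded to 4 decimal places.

0.3326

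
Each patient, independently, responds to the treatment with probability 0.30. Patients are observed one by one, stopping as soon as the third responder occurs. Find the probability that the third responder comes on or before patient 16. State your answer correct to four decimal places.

Finishing within 16 patients ⇔ at least 3 successes in the first 16. With X ~ Binomial(16, 0.30), P(Y ≤ 16) = 1 − P(X ≤ 2).
  k=0: C(16,0)·0.30^0·0.70^16 = 0.003323
  k=1: C(16,1)·0.30^1·0.70^15 = 0.022788
  k=2: C(16,2)·0.30^2·0.70^14 = 0.073248
1 − 0.099360 = 0.900640

0.9006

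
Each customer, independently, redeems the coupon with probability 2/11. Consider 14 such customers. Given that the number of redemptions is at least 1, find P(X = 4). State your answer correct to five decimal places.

0.15648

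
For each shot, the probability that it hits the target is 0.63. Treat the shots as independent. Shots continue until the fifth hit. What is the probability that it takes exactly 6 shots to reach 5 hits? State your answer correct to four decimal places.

0.1836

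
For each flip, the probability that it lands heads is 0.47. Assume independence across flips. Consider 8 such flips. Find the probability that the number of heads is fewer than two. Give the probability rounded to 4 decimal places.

0.0504

X ~ Binomial(8, 0.47); P(X ≤ 1) = Σ C(8,k) p^k (1−p)^(8−k) over k:
  k=0: C(8,0)·0.47^0·0.53^8 = 0.006226
  k=1: C(8,1)·0.47^1·0.53^7 = 0.044169
Total = 0.050395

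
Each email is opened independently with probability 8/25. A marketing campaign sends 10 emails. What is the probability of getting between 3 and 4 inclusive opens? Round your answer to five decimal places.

X ~ Binomial(10, 0.32); P(3 ≤ X ≤ 4) = Σ C(10,k) p^k (1−p)^(10−k) over k:
  k=3: C(10,3)·0.32^3·0.68^7 = 0.2643587
  k=4: C(10,4)·0.32^4·0.68^6 = 0.2177071
Total = 0.4820658

0.48207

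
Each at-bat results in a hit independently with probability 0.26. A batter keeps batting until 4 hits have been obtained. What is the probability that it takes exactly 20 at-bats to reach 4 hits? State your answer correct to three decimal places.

0.036

Y = trial on which the fourth success occurs; negative binomial, r=4, p=0.26.
P(Y=20) = C(19,3) · p^4 · (1−p)^16
= 969 · 0.0045698 · 0.0080855 = 0.03580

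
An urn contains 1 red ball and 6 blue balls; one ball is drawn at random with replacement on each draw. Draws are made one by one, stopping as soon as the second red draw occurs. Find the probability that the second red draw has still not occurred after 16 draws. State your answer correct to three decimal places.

Needing more than 16 draws ⇔ fewer than 2 successes in the first 16. With X ~ Binomial(16, 0.142857), P(Y > 16) = P(X ≤ 1).
  k=0: C(16,0)·0.142857^0·0.857143^16 = 0.08489
  k=1: C(16,1)·0.142857^1·0.857143^15 = 0.22637
P(X ≤ 1) = 0.31126

0.311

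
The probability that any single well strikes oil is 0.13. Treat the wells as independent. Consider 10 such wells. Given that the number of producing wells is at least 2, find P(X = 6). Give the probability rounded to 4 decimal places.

X ~ Binomial(10, 0.13). Want P(X=6 | X≥2) = P(X=6) / P(X≥2).
P(X=6) = C(10,6)·0.13^6·0.87^4 = 0.000581
P(X≥2) = 1 − 0.248423 − 0.371207 = 0.380369
Ratio = 0.000581 / 0.380369 = 0.001527

0.0015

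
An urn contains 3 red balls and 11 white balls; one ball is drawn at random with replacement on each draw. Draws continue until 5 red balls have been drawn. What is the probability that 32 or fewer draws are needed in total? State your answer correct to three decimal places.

Finishing within 32 draws ⇔ at least 5 successes in the first 32. With X ~ Binomial(32, 0.214286), P(Y ≤ 32) = 1 − P(X ≤ 4).
  k=0: C(32,0)·0.214286^0·0.785714^32 = 0.00045
  k=1: C(32,1)·0.214286^1·0.785714^31 = 0.00388
  k=2: C(32,2)·0.214286^2·0.785714^30 = 0.01642
  k=3: C(32,3)·0.214286^3·0.785714^29 = 0.04479
  k=4: C(32,4)·0.214286^4·0.785714^28 = 0.08855
1 − 0.15409 = 0.84591

0.846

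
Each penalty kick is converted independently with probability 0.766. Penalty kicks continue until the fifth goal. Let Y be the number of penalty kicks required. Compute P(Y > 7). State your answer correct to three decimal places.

0.211

Needing more than 7 penalty kicks ⇔ fewer than 5 successes in the first 7. With X ~ Binomial(7, 0.766), P(Y > 7) = P(X ≤ 4).
  k=0: C(7,0)·0.766^0·0.234^7 = 0.00004
  k=1: C(7,1)·0.766^1·0.234^6 = 0.00088
  k=2: C(7,2)·0.766^2·0.234^5 = 0.00864
  k=3: C(7,3)·0.766^3·0.234^4 = 0.04716
  k=4: C(7,4)·0.766^4·0.234^3 = 0.15439
P(X ≤ 4) = 0.21112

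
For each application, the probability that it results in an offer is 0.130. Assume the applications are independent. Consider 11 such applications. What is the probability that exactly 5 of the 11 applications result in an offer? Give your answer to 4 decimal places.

0.0074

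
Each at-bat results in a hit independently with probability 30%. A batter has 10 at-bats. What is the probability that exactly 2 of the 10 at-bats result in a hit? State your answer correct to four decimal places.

0.2335

X ~ Binomial(n=10, p=0.30).
P(X=2) = C(10,2) · p^2 · (1−p)^8
= 45 · 0.09 · 0.057648 = 0.233474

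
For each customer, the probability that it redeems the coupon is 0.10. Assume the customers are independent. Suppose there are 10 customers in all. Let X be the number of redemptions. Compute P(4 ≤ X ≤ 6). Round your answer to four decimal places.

0.0128

X ~ Binomial(10, 0.10); P(4 ≤ X ≤ 6) = Σ C(10,k) p^k (1−p)^(10−k) over k:
  k=4: C(10,4)·0.10^4·0.90^6 = 0.011160
  k=5: C(10,5)·0.10^5·0.90^5 = 0.001488
  k=6: C(10,6)·0.10^6·0.90^4 = 0.000138
Total = 0.012786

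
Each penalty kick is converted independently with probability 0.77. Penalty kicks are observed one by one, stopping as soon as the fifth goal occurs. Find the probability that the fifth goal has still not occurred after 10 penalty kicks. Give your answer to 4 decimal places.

Needing more than 10 penalty kicks ⇔ fewer than 5 successes in the first 10. With X ~ Binomial(10, 0.77), P(Y > 10) = P(X ≤ 4).
  k=0: C(10,0)·0.77^0·0.23^10 = 0.000000
  k=1: C(10,1)·0.77^1·0.23^9 = 0.000014
  k=2: C(10,2)·0.77^2·0.23^8 = 0.000209
  k=3: C(10,3)·0.77^3·0.23^7 = 0.001865
  k=4: C(10,4)·0.77^4·0.23^6 = 0.010928
P(X ≤ 4) = 0.013017

0.0130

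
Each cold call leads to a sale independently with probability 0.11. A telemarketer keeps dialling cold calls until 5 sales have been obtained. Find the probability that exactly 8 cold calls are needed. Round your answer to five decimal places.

0.00040

Y = trial on which the fifth success occurs; negative binomial, r=5, p=0.11.
P(Y=8) = C(7,4) · p^5 · (1−p)^3
= 35 · 1.6105e-05 · 0.70497 = 0.0003974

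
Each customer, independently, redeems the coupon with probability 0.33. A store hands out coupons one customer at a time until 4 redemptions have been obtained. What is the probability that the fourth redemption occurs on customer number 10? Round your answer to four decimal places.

0.0901

Y = trial on which the fourth success occurs; negative binomial, r=4, p=0.33.
P(Y=10) = C(9,3) · p^4 · (1−p)^6
= 84 · 0.011859 · 0.090458 = 0.090112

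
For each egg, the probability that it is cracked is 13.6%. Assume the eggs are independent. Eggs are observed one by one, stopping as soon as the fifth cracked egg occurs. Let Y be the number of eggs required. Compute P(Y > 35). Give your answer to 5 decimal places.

Needing more than 35 eggs ⇔ fewer than 5 successes in the first 35. With X ~ Binomial(35, 0.136), P(Y > 35) = P(X ≤ 4).
  k=0: C(35,0)·0.136^0·0.864^35 = 0.0059976
  k=1: C(35,1)·0.136^1·0.864^34 = 0.0330426
  k=2: C(35,2)·0.136^2·0.864^33 = 0.0884195
  k=3: C(35,3)·0.136^3·0.864^32 = 0.1530968
  k=4: C(35,4)·0.136^4·0.864^31 = 0.1927886
P(X ≤ 4) = 0.4733452

0.47335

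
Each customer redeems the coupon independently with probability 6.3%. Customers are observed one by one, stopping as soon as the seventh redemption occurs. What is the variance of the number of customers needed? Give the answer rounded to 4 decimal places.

1652.5573

Y = total customers until the seventh success; negative binomial with r=7, p=0.063.
Var(Y) = r(1−p)/p² = 7·0.937 / 0.063² = 1652.557319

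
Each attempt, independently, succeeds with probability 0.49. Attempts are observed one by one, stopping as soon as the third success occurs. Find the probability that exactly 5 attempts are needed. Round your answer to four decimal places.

0.1836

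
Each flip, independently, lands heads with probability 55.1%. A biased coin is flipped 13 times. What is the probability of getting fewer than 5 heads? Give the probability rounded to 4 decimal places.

0.0689

X ~ Binomial(13, 0.551); P(X ≤ 4) = Σ C(13,k) p^k (1−p)^(13−k) over k:
  k=0: C(13,0)·0.551^0·0.449^13 = 0.000030
  k=1: C(13,1)·0.551^1·0.449^12 = 0.000481
  k=2: C(13,2)·0.551^2·0.449^11 = 0.003541
  k=3: C(13,3)·0.551^3·0.449^10 = 0.015933
  k=4: C(13,4)·0.551^4·0.449^9 = 0.048880
Total = 0.068864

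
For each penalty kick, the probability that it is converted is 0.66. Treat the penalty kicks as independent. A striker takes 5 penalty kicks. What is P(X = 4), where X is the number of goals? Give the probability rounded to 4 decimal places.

0.3226

X ~ Binomial(n=5, p=0.66).
P(X=4) = C(5,4) · p^4 · (1−p)^1
= 5 · 0.18975 · 0.34 = 0.322571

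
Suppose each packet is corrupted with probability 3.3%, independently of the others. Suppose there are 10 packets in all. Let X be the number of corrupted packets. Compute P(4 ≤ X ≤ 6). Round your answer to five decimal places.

X ~ Binomial(10, 0.033); P(4 ≤ X ≤ 6) = Σ C(10,k) p^k (1−p)^(10−k) over k:
  k=4: C(10,4)·0.033^4·0.967^6 = 0.0002036
  k=5: C(10,5)·0.033^5·0.967^5 = 0.0000083
  k=6: C(10,6)·0.033^6·0.967^4 = 0.0000002
Total = 0.0002122

0.00021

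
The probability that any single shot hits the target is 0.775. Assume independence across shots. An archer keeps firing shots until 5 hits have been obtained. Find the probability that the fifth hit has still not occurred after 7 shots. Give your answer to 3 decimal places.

0.194

Needing more than 7 shots ⇔ fewer than 5 successes in the first 7. With X ~ Binomial(7, 0.775), P(Y > 7) = P(X ≤ 4).
  k=0: C(7,0)·0.775^0·0.225^7 = 0.00003
  k=1: C(7,1)·0.775^1·0.225^6 = 0.00070
  k=2: C(7,2)·0.775^2·0.225^5 = 0.00727
  k=3: C(7,3)·0.775^3·0.225^4 = 0.04175
  k=4: C(7,4)·0.775^4·0.225^3 = 0.14382
P(X ≤ 4) = 0.19358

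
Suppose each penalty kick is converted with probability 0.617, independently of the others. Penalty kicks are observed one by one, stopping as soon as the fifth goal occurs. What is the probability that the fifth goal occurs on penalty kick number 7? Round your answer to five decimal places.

0.19675

Y = trial on which the fifth success occurs; negative binomial, r=5, p=0.617.
P(Y=7) = C(6,4) · p^5 · (1−p)^2
= 15 · 0.089418 · 0.14669 = 0.1967499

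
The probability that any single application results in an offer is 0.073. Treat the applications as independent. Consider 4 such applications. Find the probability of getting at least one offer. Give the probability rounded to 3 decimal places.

0.262

P(at least one) = 1 − P(none) = 1 − (1 − 0.073)^4
= 1 − 0.73845 = 0.26155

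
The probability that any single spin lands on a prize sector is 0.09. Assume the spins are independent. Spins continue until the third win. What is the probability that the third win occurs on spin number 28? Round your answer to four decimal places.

0.0242

Y = trial on which the third success occurs; negative binomial, r=3, p=0.09.
P(Y=28) = C(27,2) · p^3 · (1−p)^25
= 351 · 0.000729 · 0.094631 = 0.024214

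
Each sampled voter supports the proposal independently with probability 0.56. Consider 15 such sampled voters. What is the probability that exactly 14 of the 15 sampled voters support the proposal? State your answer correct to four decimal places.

X ~ Binomial(n=15, p=0.56).
P(X=14) = C(15,14) · p^14 · (1−p)^1
= 15 · 0.00029829 · 0.44 = 0.001969

0.0020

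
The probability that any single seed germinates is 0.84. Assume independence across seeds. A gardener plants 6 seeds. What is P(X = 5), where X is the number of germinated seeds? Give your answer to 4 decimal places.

X ~ Binomial(n=6, p=0.84).
P(X=5) = C(6,5) · p^5 · (1−p)^1
= 6 · 0.41821 · 0.16 = 0.401483

0.4015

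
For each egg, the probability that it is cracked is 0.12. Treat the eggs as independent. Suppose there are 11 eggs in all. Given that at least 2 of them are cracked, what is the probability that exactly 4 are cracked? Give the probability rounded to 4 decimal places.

X ~ Binomial(11, 0.12). Want P(X=4 | X≥2) = P(X=4) / P(X≥2).
P(X=4) = C(11,4)·0.12^4·0.88^7 = 0.027965
P(X≥2) = 1 − 0.245081 − 0.367621 = 0.387298
Ratio = 0.027965 / 0.387298 = 0.072206

0.0722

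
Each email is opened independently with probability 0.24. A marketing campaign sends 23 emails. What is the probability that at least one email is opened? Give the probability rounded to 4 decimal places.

P(at least one) = 1 − P(none) = 1 − (1 − 0.24)^23
= 1 − 0.001814 = 0.998186

0.9982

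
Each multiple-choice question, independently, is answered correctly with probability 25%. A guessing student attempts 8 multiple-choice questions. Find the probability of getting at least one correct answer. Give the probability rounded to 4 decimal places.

0.8999

P(at least one) = 1 − P(none) = 1 − (1 − 0.25)^8
= 1 − 0.100113 = 0.899887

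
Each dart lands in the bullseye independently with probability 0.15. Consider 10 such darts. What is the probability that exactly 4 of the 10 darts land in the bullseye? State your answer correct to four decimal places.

0.0401

X ~ Binomial(n=10, p=0.15).
P(X=4) = C(10,4) · p^4 · (1−p)^6
= 210 · 0.00050625 · 0.37715 = 0.040096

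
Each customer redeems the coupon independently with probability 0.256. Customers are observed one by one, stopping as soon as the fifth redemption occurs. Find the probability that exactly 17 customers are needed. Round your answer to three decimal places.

0.058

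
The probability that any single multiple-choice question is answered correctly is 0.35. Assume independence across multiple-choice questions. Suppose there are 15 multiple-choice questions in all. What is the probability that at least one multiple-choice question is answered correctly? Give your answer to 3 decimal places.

0.998

P(at least one) = 1 − P(none) = 1 − (1 − 0.35)^15
= 1 − 0.00156 = 0.99844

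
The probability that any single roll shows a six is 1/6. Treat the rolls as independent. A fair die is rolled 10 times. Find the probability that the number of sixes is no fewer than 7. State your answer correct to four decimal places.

X ~ Binomial(10, 0.166667); P(X ≥ 7) = Σ C(10,k) p^k (1−p)^(10−k) over k:
  k=7: C(10,7)·0.166667^7·0.833333^3 = 0.000248
  k=8: C(10,8)·0.166667^8·0.833333^2 = 0.000019
  k=9: C(10,9)·0.166667^9·0.833333^1 = 0.000001
  k=10: C(10,10)·0.166667^10·0.833333^0 = 0.000000
Total = 0.000268

0.0003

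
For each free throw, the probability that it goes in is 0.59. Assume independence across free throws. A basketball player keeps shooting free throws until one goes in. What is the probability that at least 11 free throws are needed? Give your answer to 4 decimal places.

0.0001

Y = number of free throws to the first success; geometric, p = 0.59.
P(Y > 10) = P(first 10 all fail) = (1−p)^10 = 0.000134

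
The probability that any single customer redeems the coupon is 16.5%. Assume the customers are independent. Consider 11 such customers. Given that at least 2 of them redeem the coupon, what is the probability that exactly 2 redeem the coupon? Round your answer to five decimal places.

X ~ Binomial(11, 0.165). Want P(X=2 | X≥2) = P(X=2) / P(X≥2).
P(X=2) = C(11,2)·0.165^2·0.835^9 = 0.2954669
P(X≥2) = 1 − 0.1375787 − 0.2990483 = 0.5633730
Ratio = 0.2954669 / 0.5633730 = 0.5244606

0.52446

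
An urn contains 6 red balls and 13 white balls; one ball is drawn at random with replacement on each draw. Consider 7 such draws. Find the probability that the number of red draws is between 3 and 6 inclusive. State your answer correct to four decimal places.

X ~ Binomial(7, 0.315789); P(3 ≤ X ≤ 6) = Σ C(7,k) p^k (1−p)^(7−k) over k:
  k=3: C(7,3)·0.315789^3·0.684211^4 = 0.241557
  k=4: C(7,4)·0.315789^4·0.684211^3 = 0.111488
  k=5: C(7,5)·0.315789^5·0.684211^2 = 0.030874
  k=6: C(7,6)·0.315789^6·0.684211^1 = 0.004750
Total = 0.388669

0.3887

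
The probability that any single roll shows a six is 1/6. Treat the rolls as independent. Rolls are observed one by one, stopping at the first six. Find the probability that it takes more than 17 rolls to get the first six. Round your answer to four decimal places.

Y = number of rolls to the first success; geometric, p = 0.166667.
P(Y > 17) = P(first 17 all fail) = (1−p)^17 = 0.045073

0.0451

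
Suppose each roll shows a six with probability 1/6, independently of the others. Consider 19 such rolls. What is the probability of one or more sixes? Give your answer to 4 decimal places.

0.9687

P(at least one) = 1 − P(none) = 1 − (1 − 0.166667)^19
= 1 − 0.031301 = 0.968699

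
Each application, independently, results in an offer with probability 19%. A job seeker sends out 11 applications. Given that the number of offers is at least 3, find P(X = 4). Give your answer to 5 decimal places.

X ~ Binomial(11, 0.19). Want P(X=4 | X≥3) = P(X=4) / P(X≥3).
P(X=4) = C(11,4)·0.19^4·0.81^7 = 0.0983838
P(X≥3) = 1 − 0.0984771 − 0.2540952 − 0.2980129 = 0.3494148
Ratio = 0.0983838 / 0.3494148 = 0.2815673

0.28157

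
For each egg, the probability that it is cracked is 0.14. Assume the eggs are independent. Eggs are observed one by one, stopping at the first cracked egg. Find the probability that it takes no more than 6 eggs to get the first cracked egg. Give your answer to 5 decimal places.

0.59543

Y = number of eggs to the first success; geometric, p = 0.14.
P(Y ≤ 6) = 1 − (1−p)^6 = 1 − 0.4045672 = 0.5954328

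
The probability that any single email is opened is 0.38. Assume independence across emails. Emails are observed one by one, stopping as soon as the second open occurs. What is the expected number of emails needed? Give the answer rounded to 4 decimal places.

5.2632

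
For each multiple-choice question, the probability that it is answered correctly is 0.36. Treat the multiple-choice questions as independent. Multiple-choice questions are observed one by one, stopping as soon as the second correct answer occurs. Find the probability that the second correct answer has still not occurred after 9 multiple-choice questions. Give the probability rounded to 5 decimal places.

0.10921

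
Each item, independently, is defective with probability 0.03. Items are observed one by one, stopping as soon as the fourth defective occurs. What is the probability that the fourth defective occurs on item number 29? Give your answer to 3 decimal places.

Y = trial on which the fourth success occurs; negative binomial, r=4, p=0.03.
P(Y=29) = C(28,3) · p^4 · (1−p)^25
= 3276 · 8.1e-07 · 0.46697 = 0.00124

0.001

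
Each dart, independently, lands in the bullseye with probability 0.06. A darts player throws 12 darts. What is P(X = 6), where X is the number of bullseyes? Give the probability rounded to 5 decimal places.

X ~ Binomial(n=12, p=0.06).
P(X=6) = C(12,6) · p^6 · (1−p)^6
= 924 · 4.6656e-08 · 0.68987 = 0.0000297

0.00003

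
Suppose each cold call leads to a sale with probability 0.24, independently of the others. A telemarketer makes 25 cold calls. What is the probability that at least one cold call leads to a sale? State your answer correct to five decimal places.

P(at least one) = 1 − P(none) = 1 − (1 − 0.24)^25
= 1 − 0.0010479 = 0.9989521

0.99895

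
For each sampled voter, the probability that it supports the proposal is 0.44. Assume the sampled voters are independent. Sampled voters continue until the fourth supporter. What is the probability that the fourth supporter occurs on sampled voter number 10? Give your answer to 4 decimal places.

0.0971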